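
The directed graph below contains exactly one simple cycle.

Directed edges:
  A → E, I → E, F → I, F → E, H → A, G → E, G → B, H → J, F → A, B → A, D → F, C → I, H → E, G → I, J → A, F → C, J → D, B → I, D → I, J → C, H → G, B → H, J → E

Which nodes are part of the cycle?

DFS with gray/black marking from B:
B gray
  A gray
    E gray
    E black
  A black
  H gray
    G gray
      I gray
        I→E: E black — skip
      I black
      G→E: E black — skip
      G→B: B is gray → back edge
Back edge closes the cycle B → H → G → B; its vertices are {B, G, H}.

B, G, H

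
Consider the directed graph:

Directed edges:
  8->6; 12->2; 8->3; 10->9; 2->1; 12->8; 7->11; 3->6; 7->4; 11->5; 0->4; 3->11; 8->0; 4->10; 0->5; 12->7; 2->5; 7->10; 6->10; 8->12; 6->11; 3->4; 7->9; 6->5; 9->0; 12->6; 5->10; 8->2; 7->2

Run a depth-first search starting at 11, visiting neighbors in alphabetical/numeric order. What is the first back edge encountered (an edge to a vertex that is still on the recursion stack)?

DFS from 11 (visiting neighbors in alphabetical/numeric order); mark gray on enter, black on exit:
11 gray
  5 gray
    10 gray
      9 gray
        0 gray
          4 gray
            4→10: 10 is gray → back edge
First back edge: 4 → 10.

4->10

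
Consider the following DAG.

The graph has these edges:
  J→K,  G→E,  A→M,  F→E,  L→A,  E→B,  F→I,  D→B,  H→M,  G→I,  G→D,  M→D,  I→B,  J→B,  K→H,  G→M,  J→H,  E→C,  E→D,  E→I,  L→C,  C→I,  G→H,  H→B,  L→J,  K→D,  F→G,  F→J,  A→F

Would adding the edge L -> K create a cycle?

Adding L→K creates a cycle iff K can already reach L.
Explore from K: no path reaches L. The graph stays acyclic.

No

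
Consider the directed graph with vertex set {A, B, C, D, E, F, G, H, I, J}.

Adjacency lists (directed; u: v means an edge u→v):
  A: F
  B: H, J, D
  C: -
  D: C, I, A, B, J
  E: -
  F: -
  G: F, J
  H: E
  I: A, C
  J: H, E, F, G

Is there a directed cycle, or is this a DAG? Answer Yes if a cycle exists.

Yes

DFS with white/gray/black marking, starting from J:
J gray
  H gray
    E gray
    E black
  H black
  J→E: E black — skip
  F gray
  F black
  G gray
    G→F: F black — skip
    G→J: J is gray → back edge
Back edge found, so a cycle exists: J → G → J.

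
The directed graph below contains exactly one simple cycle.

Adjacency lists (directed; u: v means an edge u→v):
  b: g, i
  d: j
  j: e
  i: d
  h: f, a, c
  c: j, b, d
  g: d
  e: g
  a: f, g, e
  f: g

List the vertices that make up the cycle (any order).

DFS with gray/black marking from j:
j gray
  e gray
    g gray
      d gray
        d→j: j is gray → back edge
Back edge closes the cycle j → e → g → d → j; its vertices are {d, e, g, j}.

d, e, g, j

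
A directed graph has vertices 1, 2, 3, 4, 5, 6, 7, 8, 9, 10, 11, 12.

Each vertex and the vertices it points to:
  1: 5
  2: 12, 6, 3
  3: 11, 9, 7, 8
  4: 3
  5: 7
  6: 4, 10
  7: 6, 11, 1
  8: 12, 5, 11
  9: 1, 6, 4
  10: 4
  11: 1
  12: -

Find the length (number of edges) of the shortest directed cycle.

For each vertex v, BFS finds the shortest path from v back to v.
The shortest such closed walk is 3 → 9 → 4 → 3, length 3.

3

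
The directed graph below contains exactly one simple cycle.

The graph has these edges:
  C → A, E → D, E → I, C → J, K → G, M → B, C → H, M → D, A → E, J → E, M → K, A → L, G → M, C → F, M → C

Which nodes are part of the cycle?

G, K, M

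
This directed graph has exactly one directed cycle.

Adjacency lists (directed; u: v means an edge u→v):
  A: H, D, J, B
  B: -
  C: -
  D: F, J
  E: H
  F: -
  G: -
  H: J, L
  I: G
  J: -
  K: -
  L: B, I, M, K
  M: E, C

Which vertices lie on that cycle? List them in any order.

E, H, L, M

DFS with gray/black marking from H:
H gray
  J gray
  J black
  L gray
    B gray
    B black
    I gray
      G gray
      G black
    I black
    M gray
      E gray
        E→H: H is gray → back edge
Back edge closes the cycle H → L → M → E → H; its vertices are {E, H, L, M}.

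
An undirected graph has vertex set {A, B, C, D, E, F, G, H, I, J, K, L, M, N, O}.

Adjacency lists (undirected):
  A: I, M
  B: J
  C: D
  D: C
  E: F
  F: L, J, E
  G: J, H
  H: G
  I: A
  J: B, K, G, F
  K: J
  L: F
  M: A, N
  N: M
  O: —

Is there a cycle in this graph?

No

DFS, tracking each vertex's parent; an edge to a visited non-parent vertex closes a cycle.
Start from I:
visit I (parent –)
  visit A (parent I)
    A–I: parent, skip
    visit M (parent A)
      M–A: parent, skip
      visit N (parent M)
        N–M: parent, skip
visit B (parent –)
  visit J (parent B)
    J–B: parent, skip
    visit K (parent J)
      K–J: parent, skip
    visit G (parent J)
      G–J: parent, skip
      visit H (parent G)
        H–G: parent, skip
    visit F (parent J)
      visit L (parent F)
        L–F: parent, skip
      F–J: parent, skip
      visit E (parent F)
        E–F: parent, skip
visit C (parent –)
  visit D (parent C)
    D–C: parent, skip
visit O (parent –)
No non-parent visited neighbor found — the graph is a forest.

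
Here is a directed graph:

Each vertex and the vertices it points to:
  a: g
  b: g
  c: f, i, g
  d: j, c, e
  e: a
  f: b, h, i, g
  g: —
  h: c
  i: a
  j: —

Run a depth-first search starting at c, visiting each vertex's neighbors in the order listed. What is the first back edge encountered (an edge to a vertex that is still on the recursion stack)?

h→c

DFS from c (visiting each vertex's neighbors in the order listed); mark gray on enter, black on exit:
c gray
  f gray
    b gray
      g gray
      g black
    b black
    h gray
      h→c: c is gray → back edge
First back edge: h → c.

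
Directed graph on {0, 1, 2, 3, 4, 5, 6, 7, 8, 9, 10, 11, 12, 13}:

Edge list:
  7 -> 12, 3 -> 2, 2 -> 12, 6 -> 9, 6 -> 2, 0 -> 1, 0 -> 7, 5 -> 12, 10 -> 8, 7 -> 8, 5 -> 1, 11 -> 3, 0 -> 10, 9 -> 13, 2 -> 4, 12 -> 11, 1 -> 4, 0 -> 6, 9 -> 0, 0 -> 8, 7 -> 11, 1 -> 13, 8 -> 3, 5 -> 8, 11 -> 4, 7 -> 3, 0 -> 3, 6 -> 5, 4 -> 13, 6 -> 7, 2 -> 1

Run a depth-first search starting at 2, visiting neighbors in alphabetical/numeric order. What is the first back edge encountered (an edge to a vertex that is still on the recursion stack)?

DFS from 2 (visiting neighbors in alphabetical/numeric order); mark gray on enter, black on exit:
2 gray
  1 gray
    4 gray
      13 gray
      13 black
    4 black
    1→13: 13 black — skip
  1 black
  2→4: 4 black — skip
  12 gray
    11 gray
      3 gray
        3→2: 2 is gray → back edge
First back edge: 3 → 2.

3->2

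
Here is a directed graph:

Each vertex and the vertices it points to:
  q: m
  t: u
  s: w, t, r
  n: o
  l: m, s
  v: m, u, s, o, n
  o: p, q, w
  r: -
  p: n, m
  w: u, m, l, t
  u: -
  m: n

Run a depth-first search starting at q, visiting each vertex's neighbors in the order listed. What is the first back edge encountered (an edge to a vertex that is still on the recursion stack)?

p→n

DFS from q (visiting each vertex's neighbors in the order listed); mark gray on enter, black on exit:
q gray
  m gray
    n gray
      o gray
        p gray
          p→n: n is gray → back edge
First back edge: p → n.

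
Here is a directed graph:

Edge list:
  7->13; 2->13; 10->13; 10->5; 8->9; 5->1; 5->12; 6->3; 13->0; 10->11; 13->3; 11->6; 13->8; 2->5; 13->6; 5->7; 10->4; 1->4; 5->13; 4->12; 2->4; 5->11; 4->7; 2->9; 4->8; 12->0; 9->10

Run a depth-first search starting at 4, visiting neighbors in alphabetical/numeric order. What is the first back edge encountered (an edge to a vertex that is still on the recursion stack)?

DFS from 4 (visiting neighbors in alphabetical/numeric order); mark gray on enter, black on exit:
4 gray
  7 gray
    13 gray
      0 gray
      0 black
      3 gray
      3 black
      6 gray
        6→3: 3 black — skip
      6 black
      8 gray
        9 gray
          10 gray
            10→4: 4 is gray → back edge
First back edge: 10 → 4.

10->4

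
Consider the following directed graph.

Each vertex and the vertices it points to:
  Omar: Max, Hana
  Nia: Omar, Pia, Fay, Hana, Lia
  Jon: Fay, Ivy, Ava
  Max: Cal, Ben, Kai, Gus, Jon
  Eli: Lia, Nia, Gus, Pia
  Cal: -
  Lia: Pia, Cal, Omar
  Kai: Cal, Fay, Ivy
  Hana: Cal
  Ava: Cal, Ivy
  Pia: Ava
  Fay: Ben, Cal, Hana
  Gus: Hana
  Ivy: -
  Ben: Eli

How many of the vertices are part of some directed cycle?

A vertex is on a directed cycle iff it belongs to a strongly connected component of size ≥ 2 (or has a self-loop).
The vertices on cycles are {Ben, Eli, Fay, Jon, Kai, Lia, Max, Nia, Omar} — 9 in total.

9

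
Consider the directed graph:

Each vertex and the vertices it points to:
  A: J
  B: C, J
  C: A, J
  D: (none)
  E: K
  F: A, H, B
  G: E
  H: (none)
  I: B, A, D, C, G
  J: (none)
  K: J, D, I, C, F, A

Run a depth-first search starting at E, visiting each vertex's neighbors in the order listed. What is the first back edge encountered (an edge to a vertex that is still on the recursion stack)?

G→E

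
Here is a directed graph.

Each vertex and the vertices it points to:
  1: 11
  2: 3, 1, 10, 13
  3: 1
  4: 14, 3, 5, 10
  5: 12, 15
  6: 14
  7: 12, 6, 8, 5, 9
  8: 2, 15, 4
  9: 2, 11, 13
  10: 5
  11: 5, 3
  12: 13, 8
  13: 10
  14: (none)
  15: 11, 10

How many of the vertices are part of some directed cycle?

11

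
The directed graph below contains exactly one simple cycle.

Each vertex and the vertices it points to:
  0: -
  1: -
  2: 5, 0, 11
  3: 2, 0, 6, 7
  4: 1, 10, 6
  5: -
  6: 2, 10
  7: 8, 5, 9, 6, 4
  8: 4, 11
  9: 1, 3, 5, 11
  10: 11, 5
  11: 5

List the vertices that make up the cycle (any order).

DFS with gray/black marking from 7:
7 gray
  8 gray
    4 gray
      1 gray
      1 black
      10 gray
        11 gray
          5 gray
          5 black
        11 black
        10→5: 5 black — skip
      10 black
      6 gray
        2 gray
          2→5: 5 black — skip
          0 gray
          0 black
          2→11: 11 black — skip
        2 black
        6→10: 10 black — skip
      6 black
    4 black
    8→11: 11 black — skip
  8 black
  7→5: 5 black — skip
  9 gray
    9→1: 1 black — skip
    3 gray
      3→2: 2 black — skip
      3→0: 0 black — skip
      3→6: 6 black — skip
      3→7: 7 is gray → back edge
Back edge closes the cycle 7 → 9 → 3 → 7; its vertices are {3, 7, 9}.

3, 7, 9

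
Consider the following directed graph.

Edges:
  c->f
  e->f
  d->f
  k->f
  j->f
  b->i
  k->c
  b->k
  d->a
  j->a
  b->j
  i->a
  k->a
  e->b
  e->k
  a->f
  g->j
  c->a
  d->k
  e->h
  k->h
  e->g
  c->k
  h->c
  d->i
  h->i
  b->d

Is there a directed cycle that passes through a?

No

a lies on a cycle iff there is a path from a back to itself.
Exploring from a, it never reaches itself; equivalently, its strongly connected component is a singleton.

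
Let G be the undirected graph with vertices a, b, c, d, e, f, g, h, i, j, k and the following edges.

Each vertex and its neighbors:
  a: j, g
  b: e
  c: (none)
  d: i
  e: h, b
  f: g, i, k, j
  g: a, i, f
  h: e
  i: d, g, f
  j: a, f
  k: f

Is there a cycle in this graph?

DFS, tracking each vertex's parent; an edge to a visited non-parent vertex closes a cycle.
Start from f:
visit f (parent –)
  visit g (parent f)
    visit a (parent g)
      visit j (parent a)
        j–a: parent, skip
        j–f: f visited and ≠ parent → cycle
Cycle: f – g – a – j – f.

Yes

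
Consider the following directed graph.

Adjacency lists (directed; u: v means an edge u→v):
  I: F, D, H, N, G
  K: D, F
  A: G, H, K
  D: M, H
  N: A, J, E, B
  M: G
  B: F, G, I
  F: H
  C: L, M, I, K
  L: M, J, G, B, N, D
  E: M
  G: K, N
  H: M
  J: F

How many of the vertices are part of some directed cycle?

A vertex is on a directed cycle iff it belongs to a strongly connected component of size ≥ 2 (or has a self-loop).
The vertices on cycles are {A, B, D, E, F, G, H, I, J, K, M, N} — 12 in total.

12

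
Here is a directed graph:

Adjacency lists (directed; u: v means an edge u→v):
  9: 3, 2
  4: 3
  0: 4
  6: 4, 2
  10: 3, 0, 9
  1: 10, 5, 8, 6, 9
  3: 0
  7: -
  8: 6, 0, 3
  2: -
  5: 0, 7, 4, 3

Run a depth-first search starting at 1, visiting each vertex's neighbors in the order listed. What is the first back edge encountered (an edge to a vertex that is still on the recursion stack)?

DFS from 1 (visiting each vertex's neighbors in the order listed); mark gray on enter, black on exit:
1 gray
  10 gray
    3 gray
      0 gray
        4 gray
          4→3: 3 is gray → back edge
First back edge: 4 → 3.

4→3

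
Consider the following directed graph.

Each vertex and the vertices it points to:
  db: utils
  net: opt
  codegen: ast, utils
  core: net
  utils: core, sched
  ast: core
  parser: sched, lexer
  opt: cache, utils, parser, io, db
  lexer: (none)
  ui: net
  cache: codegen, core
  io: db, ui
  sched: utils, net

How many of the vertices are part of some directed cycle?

12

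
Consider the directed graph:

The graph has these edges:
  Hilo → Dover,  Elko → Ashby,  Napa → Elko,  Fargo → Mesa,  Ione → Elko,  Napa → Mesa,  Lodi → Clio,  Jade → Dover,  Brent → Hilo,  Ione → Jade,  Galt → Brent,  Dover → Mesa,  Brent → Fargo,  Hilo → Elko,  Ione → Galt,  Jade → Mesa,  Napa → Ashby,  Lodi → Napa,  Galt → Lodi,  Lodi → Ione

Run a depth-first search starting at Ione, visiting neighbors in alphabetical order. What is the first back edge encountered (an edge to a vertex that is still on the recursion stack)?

Lodi->Ione

DFS from Ione (visiting neighbors in alphabetical order); mark gray on enter, black on exit:
Ione gray
  Elko gray
    Ashby gray
    Ashby black
  Elko black
  Galt gray
    Brent gray
      Fargo gray
        Mesa gray
        Mesa black
      Fargo black
      Hilo gray
        Dover gray
          Dover→Mesa: Mesa black — skip
        Dover black
        Hilo→Elko: Elko black — skip
      Hilo black
    Brent black
    Lodi gray
      Clio gray
      Clio black
      Lodi→Ione: Ione is gray → back edge
First back edge: Lodi → Ione.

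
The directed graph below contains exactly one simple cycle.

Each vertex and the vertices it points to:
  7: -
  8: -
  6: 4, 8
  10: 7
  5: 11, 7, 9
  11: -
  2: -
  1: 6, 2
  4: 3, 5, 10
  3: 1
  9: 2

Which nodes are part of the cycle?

1, 3, 4, 6

DFS with gray/black marking from 6:
6 gray
  4 gray
    3 gray
      1 gray
        1→6: 6 is gray → back edge
Back edge closes the cycle 6 → 4 → 3 → 1 → 6; its vertices are {1, 3, 4, 6}.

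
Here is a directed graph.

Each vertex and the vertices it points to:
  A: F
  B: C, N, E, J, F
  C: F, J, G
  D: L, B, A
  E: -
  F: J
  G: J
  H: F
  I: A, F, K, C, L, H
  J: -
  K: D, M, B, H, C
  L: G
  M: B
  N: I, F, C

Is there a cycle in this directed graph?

Yes

DFS with white/gray/black marking, starting from L:
L gray
  G gray
    J gray
    J black
  G black
L black
A gray
  F gray
    F→J: J black — skip
  F black
A black
B gray
  C gray
    C→F: F black — skip
    C→J: J black — skip
    C→G: G black — skip
  C black
  N gray
    I gray
      I→A: A black — skip
      I→F: F black — skip
      K gray
        D gray
          D→L: L black — skip
          D→B: B is gray → back edge
Back edge found, so a cycle exists: B → N → I → K → D → B.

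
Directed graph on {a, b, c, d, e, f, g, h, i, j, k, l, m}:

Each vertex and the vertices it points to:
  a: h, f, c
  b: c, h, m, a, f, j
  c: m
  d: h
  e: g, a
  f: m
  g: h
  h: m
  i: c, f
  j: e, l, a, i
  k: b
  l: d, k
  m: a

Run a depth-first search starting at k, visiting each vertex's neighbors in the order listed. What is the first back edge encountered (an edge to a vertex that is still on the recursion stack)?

h->m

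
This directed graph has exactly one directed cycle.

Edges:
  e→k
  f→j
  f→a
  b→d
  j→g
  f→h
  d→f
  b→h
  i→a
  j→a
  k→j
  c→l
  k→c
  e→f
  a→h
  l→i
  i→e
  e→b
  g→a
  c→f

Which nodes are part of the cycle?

DFS with gray/black marking from e:
e gray
  b gray
    h gray
    h black
    d gray
      f gray
        j gray
          a gray
            a→h: h black — skip
          a black
          g gray
            g→a: a black — skip
          g black
        j black
        f→a: a black — skip
        f→h: h black — skip
      f black
    d black
  b black
  k gray
    k→j: j black — skip
    c gray
      c→f: f black — skip
      l gray
        i gray
          i→a: a black — skip
          i→e: e is gray → back edge
Back edge closes the cycle e → k → c → l → i → e; its vertices are {c, e, i, k, l}.

c, e, i, k, l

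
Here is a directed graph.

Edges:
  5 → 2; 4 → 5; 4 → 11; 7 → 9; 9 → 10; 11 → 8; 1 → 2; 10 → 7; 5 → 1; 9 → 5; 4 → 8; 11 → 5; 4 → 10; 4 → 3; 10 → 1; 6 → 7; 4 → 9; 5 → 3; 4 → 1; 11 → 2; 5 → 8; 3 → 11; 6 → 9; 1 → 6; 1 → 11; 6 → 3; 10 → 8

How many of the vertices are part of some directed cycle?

8

A vertex is on a directed cycle iff it belongs to a strongly connected component of size ≥ 2 (or has a self-loop).
The vertices on cycles are {1, 3, 5, 6, 7, 9, 10, 11} — 8 in total.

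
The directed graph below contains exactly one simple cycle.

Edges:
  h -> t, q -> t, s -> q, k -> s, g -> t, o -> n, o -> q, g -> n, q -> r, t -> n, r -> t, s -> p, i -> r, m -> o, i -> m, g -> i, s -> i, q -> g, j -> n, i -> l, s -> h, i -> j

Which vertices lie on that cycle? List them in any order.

g, i, m, o, q

DFS with gray/black marking from i:
i gray
  l gray
  l black
  r gray
    t gray
      n gray
      n black
    t black
  r black
  j gray
    j→n: n black — skip
  j black
  m gray
    o gray
      q gray
        g gray
          g→t: t black — skip
          g→i: i is gray → back edge
Back edge closes the cycle i → m → o → q → g → i; its vertices are {g, i, m, o, q}.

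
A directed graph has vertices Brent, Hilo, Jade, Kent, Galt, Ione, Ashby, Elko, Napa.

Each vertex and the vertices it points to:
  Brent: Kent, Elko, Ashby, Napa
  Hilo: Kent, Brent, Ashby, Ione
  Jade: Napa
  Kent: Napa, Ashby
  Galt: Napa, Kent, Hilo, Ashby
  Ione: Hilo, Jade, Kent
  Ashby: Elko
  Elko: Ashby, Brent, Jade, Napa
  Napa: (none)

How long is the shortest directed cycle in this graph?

For each vertex v, BFS finds the shortest path from v back to v.
The shortest such closed walk is Hilo → Ione → Hilo, length 2.

2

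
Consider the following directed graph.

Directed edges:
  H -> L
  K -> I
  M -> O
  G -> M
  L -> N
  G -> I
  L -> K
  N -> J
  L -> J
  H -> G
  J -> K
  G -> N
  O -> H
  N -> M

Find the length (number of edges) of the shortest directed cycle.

4

For each vertex v, BFS finds the shortest path from v back to v.
The shortest such closed walk is M → O → H → G → M, length 4.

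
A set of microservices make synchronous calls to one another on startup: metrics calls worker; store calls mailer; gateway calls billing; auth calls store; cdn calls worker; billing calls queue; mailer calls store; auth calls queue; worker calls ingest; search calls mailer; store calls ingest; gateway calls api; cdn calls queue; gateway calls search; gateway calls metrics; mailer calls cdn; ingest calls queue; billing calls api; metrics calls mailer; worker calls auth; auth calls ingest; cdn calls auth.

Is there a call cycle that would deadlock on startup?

Yes

DFS with white/gray/black marking, starting from auth:
auth gray
  queue gray
  queue black
  ingest gray
    ingest→queue: queue black — skip
  ingest black
  store gray
    store→ingest: ingest black — skip
    mailer gray
      mailer→store: store is gray → back edge
Back edge found, so a cycle exists: store → mailer → store.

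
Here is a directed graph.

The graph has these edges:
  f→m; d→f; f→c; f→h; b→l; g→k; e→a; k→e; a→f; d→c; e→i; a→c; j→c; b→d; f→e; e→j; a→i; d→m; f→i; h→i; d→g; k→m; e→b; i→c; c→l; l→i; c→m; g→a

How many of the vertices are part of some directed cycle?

A vertex is on a directed cycle iff it belongs to a strongly connected component of size ≥ 2 (or has a self-loop).
The vertices on cycles are {a, b, c, d, e, f, g, i, k, l} — 10 in total.

10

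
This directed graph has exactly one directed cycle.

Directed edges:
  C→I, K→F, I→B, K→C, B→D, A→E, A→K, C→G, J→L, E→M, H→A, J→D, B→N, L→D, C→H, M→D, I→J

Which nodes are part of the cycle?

A, C, H, K

DFS with gray/black marking from A:
A gray
  K gray
    F gray
    F black
    C gray
      H gray
        H→A: A is gray → back edge
Back edge closes the cycle A → K → C → H → A; its vertices are {A, C, H, K}.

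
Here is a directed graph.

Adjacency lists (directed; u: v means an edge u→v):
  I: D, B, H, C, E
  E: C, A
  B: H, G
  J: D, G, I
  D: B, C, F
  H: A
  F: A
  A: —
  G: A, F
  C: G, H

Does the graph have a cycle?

DFS with white/gray/black marking, starting from E:
E gray
  C gray
    G gray
      A gray
      A black
      F gray
        F→A: A black — skip
      F black
    G black
    H gray
      H→A: A black — skip
    H black
  C black
  E→A: A black — skip
E black
I gray
  D gray
    B gray
      B→H: H black — skip
      B→G: G black — skip
    B black
    D→C: C black — skip
    D→F: F black — skip
  D black
  I→B: B black — skip
  I→H: H black — skip
  I→C: C black — skip
  I→E: E black — skip
I black
J gray
  J→D: D black — skip
  J→G: G black — skip
  J→I: I black — skip
J black
Every edge goes to a white or black vertex — no back edge, so the graph is acyclic.

No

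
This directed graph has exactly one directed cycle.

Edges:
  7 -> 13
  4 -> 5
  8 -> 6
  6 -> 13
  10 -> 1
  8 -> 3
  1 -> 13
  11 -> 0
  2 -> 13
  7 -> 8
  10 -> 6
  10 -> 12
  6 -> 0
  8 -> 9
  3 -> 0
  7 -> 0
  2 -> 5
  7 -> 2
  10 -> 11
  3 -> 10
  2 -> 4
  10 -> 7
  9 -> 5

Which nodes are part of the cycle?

DFS with gray/black marking from 10:
10 gray
  1 gray
    13 gray
    13 black
  1 black
  6 gray
    6→13: 13 black — skip
    0 gray
    0 black
  6 black
  12 gray
  12 black
  11 gray
    11→0: 0 black — skip
  11 black
  7 gray
    8 gray
      3 gray
        3→0: 0 black — skip
        3→10: 10 is gray → back edge
Back edge closes the cycle 10 → 7 → 8 → 3 → 10; its vertices are {3, 7, 8, 10}.

3, 7, 8, 10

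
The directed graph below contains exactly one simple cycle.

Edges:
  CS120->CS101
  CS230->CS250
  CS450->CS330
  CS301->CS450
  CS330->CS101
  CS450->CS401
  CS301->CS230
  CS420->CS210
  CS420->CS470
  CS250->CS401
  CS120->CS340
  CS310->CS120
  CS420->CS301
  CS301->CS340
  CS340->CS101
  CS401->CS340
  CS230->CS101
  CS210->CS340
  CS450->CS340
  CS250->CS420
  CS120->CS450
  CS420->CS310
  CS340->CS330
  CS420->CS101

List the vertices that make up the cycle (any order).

CS230, CS250, CS301, CS420

DFS with gray/black marking from CS420:
CS420 gray
  CS310 gray
    CS120 gray
      CS450 gray
        CS330 gray
          CS101 gray
          CS101 black
        CS330 black
        CS340 gray
          CS340→CS101: CS101 black — skip
          CS340→CS330: CS330 black — skip
        CS340 black
        CS401 gray
          CS401→CS340: CS340 black — skip
        CS401 black
      CS450 black
      CS120→CS101: CS101 black — skip
      CS120→CS340: CS340 black — skip
    CS120 black
  CS310 black
  CS210 gray
    CS210→CS340: CS340 black — skip
  CS210 black
  CS301 gray
    CS301→CS340: CS340 black — skip
    CS230 gray
      CS230→CS101: CS101 black — skip
      CS250 gray
        CS250→CS401: CS401 black — skip
        CS250→CS420: CS420 is gray → back edge
Back edge closes the cycle CS420 → CS301 → CS230 → CS250 → CS420; its vertices are {CS230, CS250, CS301, CS420}.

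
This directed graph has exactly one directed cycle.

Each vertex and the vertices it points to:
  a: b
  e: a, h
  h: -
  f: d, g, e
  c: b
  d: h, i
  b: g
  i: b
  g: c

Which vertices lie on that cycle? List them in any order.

b, c, g

DFS with gray/black marking from g:
g gray
  c gray
    b gray
      b→g: g is gray → back edge
Back edge closes the cycle g → c → b → g; its vertices are {b, c, g}.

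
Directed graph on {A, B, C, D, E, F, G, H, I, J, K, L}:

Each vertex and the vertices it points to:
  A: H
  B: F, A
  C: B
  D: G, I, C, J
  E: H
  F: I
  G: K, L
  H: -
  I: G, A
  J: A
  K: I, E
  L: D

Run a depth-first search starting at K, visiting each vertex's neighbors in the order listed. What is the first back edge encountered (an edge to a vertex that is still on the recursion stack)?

G→K

DFS from K (visiting each vertex's neighbors in the order listed); mark gray on enter, black on exit:
K gray
  I gray
    G gray
      G→K: K is gray → back edge
First back edge: G → K.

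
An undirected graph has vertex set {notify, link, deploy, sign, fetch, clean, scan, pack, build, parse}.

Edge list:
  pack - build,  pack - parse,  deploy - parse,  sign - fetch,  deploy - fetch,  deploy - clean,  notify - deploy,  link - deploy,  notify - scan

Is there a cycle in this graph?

DFS, tracking each vertex's parent; an edge to a visited non-parent vertex closes a cycle.
Start from build:
visit build (parent –)
  visit pack (parent build)
    pack–build: parent, skip
    visit parse (parent pack)
      parse–pack: parent, skip
      visit deploy (parent parse)
        visit clean (parent deploy)
          clean–deploy: parent, skip
        visit notify (parent deploy)
          notify–deploy: parent, skip
          visit scan (parent notify)
            scan–notify: parent, skip
        deploy–parse: parent, skip
        visit link (parent deploy)
          link–deploy: parent, skip
        visit fetch (parent deploy)
          fetch–deploy: parent, skip
          visit sign (parent fetch)
            sign–fetch: parent, skip
No non-parent visited neighbor found — the graph is a forest.

No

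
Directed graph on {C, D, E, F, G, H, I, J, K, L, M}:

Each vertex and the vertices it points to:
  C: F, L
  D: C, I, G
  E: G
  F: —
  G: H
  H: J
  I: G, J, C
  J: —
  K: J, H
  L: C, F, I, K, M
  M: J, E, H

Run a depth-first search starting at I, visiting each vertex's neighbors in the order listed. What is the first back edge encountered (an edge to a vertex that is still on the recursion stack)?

L→C

DFS from I (visiting each vertex's neighbors in the order listed); mark gray on enter, black on exit:
I gray
  G gray
    H gray
      J gray
      J black
    H black
  G black
  I→J: J black — skip
  C gray
    F gray
    F black
    L gray
      L→C: C is gray → back edge
First back edge: L → C.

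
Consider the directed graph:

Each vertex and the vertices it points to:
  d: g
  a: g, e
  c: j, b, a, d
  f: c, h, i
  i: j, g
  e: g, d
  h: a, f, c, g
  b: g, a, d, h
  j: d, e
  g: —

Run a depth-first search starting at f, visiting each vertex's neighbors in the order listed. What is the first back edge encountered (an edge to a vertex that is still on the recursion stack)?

h→f

DFS from f (visiting each vertex's neighbors in the order listed); mark gray on enter, black on exit:
f gray
  c gray
    j gray
      d gray
        g gray
        g black
      d black
      e gray
        e→g: g black — skip
        e→d: d black — skip
      e black
    j black
    b gray
      b→g: g black — skip
      a gray
        a→g: g black — skip
        a→e: e black — skip
      a black
      b→d: d black — skip
      h gray
        h→a: a black — skip
        h→f: f is gray → back edge
First back edge: h → f.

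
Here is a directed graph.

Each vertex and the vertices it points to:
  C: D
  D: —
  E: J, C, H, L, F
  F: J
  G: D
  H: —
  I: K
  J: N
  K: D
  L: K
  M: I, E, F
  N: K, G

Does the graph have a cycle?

No

DFS with white/gray/black marking, starting from E:
E gray
  J gray
    N gray
      K gray
        D gray
        D black
      K black
      G gray
        G→D: D black — skip
      G black
    N black
  J black
  C gray
    C→D: D black — skip
  C black
  H gray
  H black
  L gray
    L→K: K black — skip
  L black
  F gray
    F→J: J black — skip
  F black
E black
I gray
  I→K: K black — skip
I black
M gray
  M→I: I black — skip
  M→E: E black — skip
  M→F: F black — skip
M black
Every edge goes to a white or black vertex — no back edge, so the graph is acyclic.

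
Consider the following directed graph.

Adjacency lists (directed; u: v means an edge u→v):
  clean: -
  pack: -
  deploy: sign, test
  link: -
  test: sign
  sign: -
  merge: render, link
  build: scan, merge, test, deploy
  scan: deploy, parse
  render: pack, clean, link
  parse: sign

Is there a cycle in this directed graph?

No

DFS with white/gray/black marking, starting from merge:
merge gray
  render gray
    pack gray
    pack black
    clean gray
    clean black
    link gray
    link black
  render black
  merge→link: link black — skip
merge black
deploy gray
  sign gray
  sign black
  test gray
    test→sign: sign black — skip
  test black
deploy black
build gray
  scan gray
    scan→deploy: deploy black — skip
    parse gray
      parse→sign: sign black — skip
    parse black
  scan black
  build→merge: merge black — skip
  build→test: test black — skip
  build→deploy: deploy black — skip
build black
Every edge goes to a white or black vertex — no back edge, so the graph is acyclic.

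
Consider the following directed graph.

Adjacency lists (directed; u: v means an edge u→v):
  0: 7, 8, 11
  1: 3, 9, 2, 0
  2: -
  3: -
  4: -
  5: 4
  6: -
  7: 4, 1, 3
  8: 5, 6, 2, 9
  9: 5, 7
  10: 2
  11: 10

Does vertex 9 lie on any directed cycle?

Yes

9 is on a cycle iff 9 can reach itself via ≥1 edge.
9 → 7 → 1 → 9 — yes.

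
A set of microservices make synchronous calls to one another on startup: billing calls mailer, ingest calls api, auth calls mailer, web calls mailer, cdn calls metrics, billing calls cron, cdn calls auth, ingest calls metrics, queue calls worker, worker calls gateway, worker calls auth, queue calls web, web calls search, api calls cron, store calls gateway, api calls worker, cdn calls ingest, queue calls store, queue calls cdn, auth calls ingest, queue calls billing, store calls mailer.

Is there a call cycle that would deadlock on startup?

Yes

DFS with white/gray/black marking, starting from auth:
auth gray
  ingest gray
    api gray
      worker gray
        worker→auth: auth is gray → back edge
Back edge found, so a cycle exists: auth → ingest → api → worker → auth.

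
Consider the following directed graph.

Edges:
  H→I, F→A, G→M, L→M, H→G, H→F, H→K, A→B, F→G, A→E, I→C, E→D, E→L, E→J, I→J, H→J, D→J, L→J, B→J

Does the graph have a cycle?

No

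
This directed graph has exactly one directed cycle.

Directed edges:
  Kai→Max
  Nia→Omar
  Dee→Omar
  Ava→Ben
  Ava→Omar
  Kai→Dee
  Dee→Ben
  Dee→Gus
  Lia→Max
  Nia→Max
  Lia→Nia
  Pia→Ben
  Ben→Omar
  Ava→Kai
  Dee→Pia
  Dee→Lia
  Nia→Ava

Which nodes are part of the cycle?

DFS with gray/black marking from Kai:
Kai gray
  Dee gray
    Ben gray
      Omar gray
      Omar black
    Ben black
    Dee→Omar: Omar black — skip
    Gus gray
    Gus black
    Pia gray
      Pia→Ben: Ben black — skip
    Pia black
    Lia gray
      Max gray
      Max black
      Nia gray
        Nia→Max: Max black — skip
        Nia→Omar: Omar black — skip
        Ava gray
          Ava→Omar: Omar black — skip
          Ava→Kai: Kai is gray → back edge
Back edge closes the cycle Kai → Dee → Lia → Nia → Ava → Kai; its vertices are {Ava, Dee, Kai, Lia, Nia}.

Ava, Dee, Kai, Lia, Nia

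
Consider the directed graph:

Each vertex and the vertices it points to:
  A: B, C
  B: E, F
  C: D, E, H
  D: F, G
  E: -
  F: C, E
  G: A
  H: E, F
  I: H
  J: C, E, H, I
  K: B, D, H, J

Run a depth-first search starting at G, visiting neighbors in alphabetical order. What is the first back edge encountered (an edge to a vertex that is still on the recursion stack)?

DFS from G (visiting neighbors in alphabetical order); mark gray on enter, black on exit:
G gray
  A gray
    B gray
      E gray
      E black
      F gray
        C gray
          D gray
            D→F: F is gray → back edge
First back edge: D → F.

D→F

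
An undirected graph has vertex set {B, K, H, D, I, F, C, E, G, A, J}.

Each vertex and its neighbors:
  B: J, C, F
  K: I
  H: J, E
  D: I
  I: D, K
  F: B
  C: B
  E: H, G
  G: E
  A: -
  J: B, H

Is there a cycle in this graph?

No

DFS, tracking each vertex's parent; an edge to a visited non-parent vertex closes a cycle.
Start from C:
visit C (parent –)
  visit B (parent C)
    visit J (parent B)
      J–B: parent, skip
      visit H (parent J)
        H–J: parent, skip
        visit E (parent H)
          E–H: parent, skip
          visit G (parent E)
            G–E: parent, skip
    B–C: parent, skip
    visit F (parent B)
      F–B: parent, skip
visit K (parent –)
  visit I (parent K)
    visit D (parent I)
      D–I: parent, skip
    I–K: parent, skip
visit A (parent –)
No non-parent visited neighbor found — the graph is a forest.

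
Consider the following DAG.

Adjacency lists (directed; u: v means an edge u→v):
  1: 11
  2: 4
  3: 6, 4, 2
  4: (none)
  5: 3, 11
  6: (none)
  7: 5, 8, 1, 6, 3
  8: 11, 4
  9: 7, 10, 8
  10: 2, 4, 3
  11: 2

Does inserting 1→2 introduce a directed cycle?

No

Adding 1→2 creates a cycle iff 2 can already reach 1.
Explore from 2: no path reaches 1. The graph stays acyclic.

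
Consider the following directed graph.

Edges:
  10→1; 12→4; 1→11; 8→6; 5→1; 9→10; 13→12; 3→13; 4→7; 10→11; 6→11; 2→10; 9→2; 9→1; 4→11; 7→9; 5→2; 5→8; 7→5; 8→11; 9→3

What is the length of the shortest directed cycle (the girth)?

6

For each vertex v, BFS finds the shortest path from v back to v.
The shortest such closed walk is 7 → 9 → 3 → 13 → 12 → 4 → 7, length 6.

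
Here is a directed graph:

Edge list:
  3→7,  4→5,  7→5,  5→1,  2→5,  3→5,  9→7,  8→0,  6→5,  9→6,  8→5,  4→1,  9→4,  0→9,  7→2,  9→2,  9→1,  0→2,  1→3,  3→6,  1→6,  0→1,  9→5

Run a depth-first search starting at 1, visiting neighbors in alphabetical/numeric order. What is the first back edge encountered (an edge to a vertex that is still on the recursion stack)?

5->1

DFS from 1 (visiting neighbors in alphabetical/numeric order); mark gray on enter, black on exit:
1 gray
  3 gray
    5 gray
      5→1: 1 is gray → back edge
First back edge: 5 → 1.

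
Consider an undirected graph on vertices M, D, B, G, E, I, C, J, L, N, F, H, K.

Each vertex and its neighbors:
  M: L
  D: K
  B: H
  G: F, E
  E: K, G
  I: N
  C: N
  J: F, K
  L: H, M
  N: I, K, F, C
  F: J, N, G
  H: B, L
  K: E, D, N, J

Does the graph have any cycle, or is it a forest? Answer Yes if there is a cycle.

Yes

DFS, tracking each vertex's parent; an edge to a visited non-parent vertex closes a cycle.
Start from N:
visit N (parent –)
  visit I (parent N)
    I–N: parent, skip
  visit K (parent N)
    visit E (parent K)
      E–K: parent, skip
      visit G (parent E)
        visit F (parent G)
          visit J (parent F)
            J–F: parent, skip
            J–K: K visited and ≠ parent → cycle
Cycle: K – E – G – F – J – K.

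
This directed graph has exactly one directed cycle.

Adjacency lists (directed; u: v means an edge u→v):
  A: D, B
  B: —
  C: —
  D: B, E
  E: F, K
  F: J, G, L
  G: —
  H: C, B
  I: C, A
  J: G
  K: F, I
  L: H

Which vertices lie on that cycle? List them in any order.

A, D, E, I, K

DFS with gray/black marking from E:
E gray
  F gray
    J gray
      G gray
      G black
    J black
    F→G: G black — skip
    L gray
      H gray
        C gray
        C black
        B gray
        B black
      H black
    L black
  F black
  K gray
    K→F: F black — skip
    I gray
      I→C: C black — skip
      A gray
        D gray
          D→B: B black — skip
          D→E: E is gray → back edge
Back edge closes the cycle E → K → I → A → D → E; its vertices are {A, D, E, I, K}.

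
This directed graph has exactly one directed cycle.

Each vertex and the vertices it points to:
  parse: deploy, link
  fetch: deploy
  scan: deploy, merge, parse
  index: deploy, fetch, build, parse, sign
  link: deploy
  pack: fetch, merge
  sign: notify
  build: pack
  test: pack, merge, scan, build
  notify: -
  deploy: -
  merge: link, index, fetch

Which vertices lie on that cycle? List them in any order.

DFS with gray/black marking from pack:
pack gray
  fetch gray
    deploy gray
    deploy black
  fetch black
  merge gray
    link gray
      link→deploy: deploy black — skip
    link black
    index gray
      index→deploy: deploy black — skip
      index→fetch: fetch black — skip
      build gray
        build→pack: pack is gray → back edge
Back edge closes the cycle pack → merge → index → build → pack; its vertices are {pack, build, index, merge}.

pack, build, index, merge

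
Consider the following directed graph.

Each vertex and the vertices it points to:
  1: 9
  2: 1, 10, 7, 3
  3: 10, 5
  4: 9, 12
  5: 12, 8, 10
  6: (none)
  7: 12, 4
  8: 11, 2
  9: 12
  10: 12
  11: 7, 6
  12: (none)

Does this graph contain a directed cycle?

Yes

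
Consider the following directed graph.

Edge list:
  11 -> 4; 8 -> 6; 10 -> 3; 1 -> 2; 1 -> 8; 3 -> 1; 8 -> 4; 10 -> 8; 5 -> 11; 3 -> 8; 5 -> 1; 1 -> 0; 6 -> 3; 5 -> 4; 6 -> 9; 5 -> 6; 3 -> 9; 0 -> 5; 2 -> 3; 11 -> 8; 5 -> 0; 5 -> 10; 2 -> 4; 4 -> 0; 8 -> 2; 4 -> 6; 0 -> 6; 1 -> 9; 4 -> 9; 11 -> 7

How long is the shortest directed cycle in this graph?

For each vertex v, BFS finds the shortest path from v back to v.
The shortest such closed walk is 5 → 0 → 5, length 2.

2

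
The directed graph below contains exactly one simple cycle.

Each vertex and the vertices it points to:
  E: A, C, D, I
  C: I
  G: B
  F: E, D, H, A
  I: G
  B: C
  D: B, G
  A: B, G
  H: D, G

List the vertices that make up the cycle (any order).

B, C, G, I

DFS with gray/black marking from I:
I gray
  G gray
    B gray
      C gray
        C→I: I is gray → back edge
Back edge closes the cycle I → G → B → C → I; its vertices are {B, C, G, I}.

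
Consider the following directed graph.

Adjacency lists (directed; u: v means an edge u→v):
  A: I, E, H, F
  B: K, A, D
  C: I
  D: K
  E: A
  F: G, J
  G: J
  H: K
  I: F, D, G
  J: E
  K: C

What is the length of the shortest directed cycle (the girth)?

2

For each vertex v, BFS finds the shortest path from v back to v.
The shortest such closed walk is A → E → A, length 2.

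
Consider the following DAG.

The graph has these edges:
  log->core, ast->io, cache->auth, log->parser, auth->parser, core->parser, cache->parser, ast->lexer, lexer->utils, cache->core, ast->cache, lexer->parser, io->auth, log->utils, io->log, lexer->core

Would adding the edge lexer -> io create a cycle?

No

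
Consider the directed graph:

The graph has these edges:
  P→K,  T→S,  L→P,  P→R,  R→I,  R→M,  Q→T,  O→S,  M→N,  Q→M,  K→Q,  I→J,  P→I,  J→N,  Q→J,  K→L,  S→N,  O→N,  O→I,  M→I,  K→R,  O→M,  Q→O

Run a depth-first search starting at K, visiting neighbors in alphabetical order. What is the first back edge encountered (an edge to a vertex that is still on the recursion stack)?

P→K

DFS from K (visiting neighbors in alphabetical order); mark gray on enter, black on exit:
K gray
  L gray
    P gray
      I gray
        J gray
          N gray
          N black
        J black
      I black
      P→K: K is gray → back edge
First back edge: P → K.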